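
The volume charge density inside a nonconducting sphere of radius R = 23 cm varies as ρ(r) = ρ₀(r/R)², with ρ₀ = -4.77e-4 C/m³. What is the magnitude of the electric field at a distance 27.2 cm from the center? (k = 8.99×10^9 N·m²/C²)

Symmetry ⇒ E = E(r) r̂. Gaussian sphere of radius r = 27.2 cm (r > R, all charge enclosed).
Q_enc = 4π ∫₀^R ρ₀(r'/R)^2 r'² dr' = 4πρ₀R³/5 = -1.459e-5 C.
Applying ∮E·dA = Q_enc/ε₀ with Φ = E(4πr²):
E = k|Q_enc|/r² = (8.99×10^9)(1.459e-5)/(0.272)² = 1.77e6 N/C.

|E| ≈ 1.77×10^6 V/m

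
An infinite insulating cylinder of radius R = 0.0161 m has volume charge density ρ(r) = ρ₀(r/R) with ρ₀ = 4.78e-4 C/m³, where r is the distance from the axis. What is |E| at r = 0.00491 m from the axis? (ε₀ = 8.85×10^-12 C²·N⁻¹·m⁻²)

E ≈ 2.70×10^4 N/C

By cylindrical symmetry E is radial; use a coaxial Gaussian cylinder of radius 0.00491 m and length L (r < R).
λ_enc = ∫₀^r ρ(r')·2πr' dr' = (2πρ₀/R)·r^3/3 = 7.36e-9 C/m.
Applying ∮E·dA = Q_enc/ε₀ with the end caps contributing no flux:
E = |λ_enc|/(2πε₀r) = (7.36e-9)/(2π·8.85×10^-12·0.00491) = 2.70e4 N/C.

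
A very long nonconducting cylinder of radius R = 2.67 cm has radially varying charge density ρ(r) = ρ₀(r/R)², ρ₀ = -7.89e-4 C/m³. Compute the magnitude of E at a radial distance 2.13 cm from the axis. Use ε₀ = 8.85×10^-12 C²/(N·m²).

Choose a coaxial cylinder of radius r = 2.13 cm (arbitrary length L) as the Gaussian surface (r < R).
Integrating ρ over the cross-section to radius r: λ_enc = (2πρ₀/R²) ∫₀^r r'^3 dr' = 2πρ₀ r^4/(4·R²) = -3.578×10^-7 C/m.
Applying ∮E·dA = Q_enc/ε₀ with the end caps contributing no flux:
E = |λ_enc|/(2πε₀r) = (3.578e-7)/(2π·8.85×10^-12·0.0213) = 3.02e5 N/C.

E ≈ 3.02×10^5 N/C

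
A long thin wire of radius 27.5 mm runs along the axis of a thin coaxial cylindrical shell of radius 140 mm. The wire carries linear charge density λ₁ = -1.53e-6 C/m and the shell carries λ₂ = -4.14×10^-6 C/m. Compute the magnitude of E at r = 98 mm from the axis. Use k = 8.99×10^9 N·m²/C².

E ≈ 2.81×10^5 N/C

Take a coaxial cylindrical Gaussian surface of radius r = 98 mm and length L (between the conductors, 27.5 mm < r < 140 mm).
Only the inner wire is enclosed; the outer shell contributes nothing inside itself. λ_enc = λ₁ = -1.53×10^-6 C/m.
Applying ∮E·dA = Q_enc/ε₀ with the end caps contributing no flux:
E = 2k|λ_enc|/r = 2(8.99×10^9)(1.53×10^-6)/(0.098) = 2.81e5 N/C.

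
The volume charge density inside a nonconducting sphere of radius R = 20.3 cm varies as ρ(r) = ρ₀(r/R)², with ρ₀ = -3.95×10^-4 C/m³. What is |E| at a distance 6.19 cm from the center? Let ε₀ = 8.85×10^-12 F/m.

Take a concentric spherical Gaussian surface of radius r = 6.19 cm (r < R).
Q_enc = ∫₀^r ρ(r')·4πr'² dr' = (4πρ₀/R²) ∫₀^r r'^4 dr' = 4πρ₀ r^5/(5·R²) = -2.189×10^-8 C.
By Gauss's law, ∮E·dA = E·4πr² = Q_enc/ε₀.
E = |Q_enc|/(4πε₀r²) = (2.189×10^-8)/(4π·8.85×10^-12·(0.0619)²) = 5.14×10^4 N/C.

|E| = 5.14×10^4 N/C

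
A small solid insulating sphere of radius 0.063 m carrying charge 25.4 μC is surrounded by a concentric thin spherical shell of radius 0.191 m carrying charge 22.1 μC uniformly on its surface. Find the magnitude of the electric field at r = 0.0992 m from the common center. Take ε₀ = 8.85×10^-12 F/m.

By spherical symmetry E is radial; choose a Gaussian sphere of radius r = 0.0992 m (between the bodies, 0.063 m < r < 0.191 m).
Only the inner charge is enclosed; the outer shell contributes nothing inside itself. Q_enc = 25.4 μC = 2.54×10^-5 C.
By Gauss's law, ∮E·dA = E·4πr² = Q_enc/ε₀.
E = |Q_enc|/(4πε₀r²) = (2.54×10^-5)/(4π·8.85×10^-12·(0.0992)²) = 2.32×10^7 N/C.

|E| ≈ 2.32e7 N/C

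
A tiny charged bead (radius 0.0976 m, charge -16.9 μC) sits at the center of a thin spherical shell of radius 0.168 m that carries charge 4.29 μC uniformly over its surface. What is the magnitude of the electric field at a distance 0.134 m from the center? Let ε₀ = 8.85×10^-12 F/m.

By spherical symmetry E is radial; choose a Gaussian sphere of radius r = 0.134 m (between the bodies, 0.0976 m < r < 0.168 m).
The shell at 0.168 m lies outside the Gaussian surface, so Q_enc = -16.9 μC = -1.69e-5 C.
Gauss's law: E·4πr² = Q_enc/ε₀.
E = |Q_enc|/(4πε₀r²) = (1.69e-5)/(4π·8.85×10^-12·(0.134)²) = 8.46e6 N/C.

E ≈ 8.46e6 N/C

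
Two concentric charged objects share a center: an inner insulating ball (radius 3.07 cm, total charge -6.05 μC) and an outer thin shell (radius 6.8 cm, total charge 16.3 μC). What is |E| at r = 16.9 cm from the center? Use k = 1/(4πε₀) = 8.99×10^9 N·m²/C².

|E| = 3.23×10^6 V/m

Use a concentric Gaussian sphere at r = 16.9 cm (r > 6.8 cm, enclosing both).
Q_enc = (-6.05 μC) + (16.3 μC) = 1.025e-5 C.
By Gauss's law, ∮E·dA = E·4πr² = Q_enc/ε₀.
E = k|Q_enc|/r² = (8.99×10^9)(1.025×10^-5)/(0.169)² = 3.23×10^6 N/C.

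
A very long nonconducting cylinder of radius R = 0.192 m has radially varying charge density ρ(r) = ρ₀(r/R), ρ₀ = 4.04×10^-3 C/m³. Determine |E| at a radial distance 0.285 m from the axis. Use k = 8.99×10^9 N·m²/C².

By cylindrical symmetry E is radial; use a coaxial Gaussian cylinder of radius 0.285 m and length L (r > R, full charge per length enclosed).
λ_enc = 2π ∫₀^R ρ₀(r'/R)^1 r' dr' = 2πρ₀R²/3 = 3.119×10^-4 C/m.
Since E is radial and uniform over the curved surface, Φ = E·2πrL = Q_enc/ε₀ = λ_enc L/ε₀.
E = 2k|λ_enc|/r = 2(8.99×10^9)(3.119×10^-4)/(0.285) = 1.97×10^7 N/C.

1.97×10^7 V/m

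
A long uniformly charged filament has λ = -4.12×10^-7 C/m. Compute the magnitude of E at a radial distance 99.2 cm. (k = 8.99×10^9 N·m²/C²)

Coaxial Gaussian cylinder, radius r = 99.2 cm, length L.
Q_enc = λL, so λ_enc = -4.12e-7 C/m.
By Gauss's law (flux through the curved wall only), E·2πrL = λ_enc L/ε₀.
E = 2k|λ_enc|/r = 2(8.99×10^9)(4.12e-7)/(0.992) = 7.47e3 N/C.

|E| = 7.47×10^3 V/m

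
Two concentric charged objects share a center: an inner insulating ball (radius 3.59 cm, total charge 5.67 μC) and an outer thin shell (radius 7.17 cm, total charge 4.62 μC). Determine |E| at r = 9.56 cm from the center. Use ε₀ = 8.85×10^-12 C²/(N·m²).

By spherical symmetry E is radial; choose a Gaussian sphere of radius r = 9.56 cm (r > 7.17 cm, enclosing both).
Q_enc = (5.67 μC) + (4.62 μC) = 1.029×10^-5 C.
Gauss's law: E·4πr² = Q_enc/ε₀.
E = |Q_enc|/(4πε₀r²) = (1.029e-5)/(4π·8.85×10^-12·(0.0956)²) = 1.01×10^7 N/C.

E = 1.01×10^7 N/C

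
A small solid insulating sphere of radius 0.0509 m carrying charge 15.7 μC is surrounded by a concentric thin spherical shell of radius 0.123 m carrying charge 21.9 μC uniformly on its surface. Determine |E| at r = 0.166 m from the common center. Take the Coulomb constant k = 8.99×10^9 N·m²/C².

|E| ≈ 1.23e7 V/m

Take a concentric spherical Gaussian surface of radius r = 0.166 m (r > 0.123 m, enclosing both).
Q_enc = (15.7 μC) + (21.9 μC) = 3.76×10^-5 C.
Applying ∮E·dA = Q_enc/ε₀ with Φ = E(4πr²):
E = k|Q_enc|/r² = (8.99×10^9)(3.76×10^-5)/(0.166)² = 1.23×10^7 N/C.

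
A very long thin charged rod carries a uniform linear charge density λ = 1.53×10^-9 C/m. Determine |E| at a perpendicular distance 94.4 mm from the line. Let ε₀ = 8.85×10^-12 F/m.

|E| = 291 N/C

Choose a coaxial cylinder of radius r = 94.4 mm (arbitrary length L) as the Gaussian surface.
Q_enc = λL, so λ_enc = 1.53×10^-9 C/m.
Gauss's law: E·2πrL = λ_enc L/ε₀.
E = |λ_enc|/(2πε₀r) = (1.53×10^-9)/(2π·8.85×10^-12·0.0944) = 291 N/C.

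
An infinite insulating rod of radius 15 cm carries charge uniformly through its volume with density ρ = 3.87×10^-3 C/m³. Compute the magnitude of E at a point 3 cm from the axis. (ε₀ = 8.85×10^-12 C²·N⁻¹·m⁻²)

Choose a coaxial cylinder of radius r = 3 cm (arbitrary length L) as the Gaussian surface (r < R).
Charge inside radius r per length L is ρ·πr²·L, so λ_enc = ρπr² = 1.094×10^-5 C/m.
By Gauss's law (flux through the curved wall only), E·2πrL = λ_enc L/ε₀.
E = |λ_enc|/(2πε₀r) = (1.094×10^-5)/(2π·8.85×10^-12·0.03) = 6.56×10^6 N/C.

E = 6.56×10^6 V/m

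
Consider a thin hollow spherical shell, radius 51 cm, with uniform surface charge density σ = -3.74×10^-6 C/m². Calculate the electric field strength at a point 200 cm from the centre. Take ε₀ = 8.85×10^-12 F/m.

Use a concentric Gaussian sphere at r = 200 cm (r > 51 cm).
The entire shell is enclosed: Q_enc = σ·4πR² = (-3.74×10^-6)·4π·(0.51)² = -1.222e-5 C.
By Gauss's law, ∮E·dA = E·4πr² = Q_enc/ε₀.
E = |Q_enc|/(4πε₀r²) = (1.222×10^-5)/(4π·8.85×10^-12·(2)²) = 2.75e4 N/C.

|E| ≈ 2.75e4 N/C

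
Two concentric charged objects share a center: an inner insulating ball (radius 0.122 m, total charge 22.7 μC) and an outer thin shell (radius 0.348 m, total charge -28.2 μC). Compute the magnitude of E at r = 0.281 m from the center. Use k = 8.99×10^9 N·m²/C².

Use a concentric Gaussian sphere at r = 0.281 m (between the bodies, 0.122 m < r < 0.348 m).
Only the inner charge is enclosed; the outer shell contributes nothing inside itself. Q_enc = 22.7 μC = 2.27×10^-5 C.
Applying ∮E·dA = Q_enc/ε₀ with Φ = E(4πr²):
E = k|Q_enc|/r² = (8.99×10^9)(2.27×10^-5)/(0.281)² = 2.58e6 N/C.

|E| = 2.58×10^6 N/C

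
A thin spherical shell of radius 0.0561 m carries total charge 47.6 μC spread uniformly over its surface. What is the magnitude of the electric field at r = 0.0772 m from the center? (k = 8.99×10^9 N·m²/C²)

|E| ≈ 7.18×10^7 N/C

Use a concentric Gaussian sphere at r = 0.0772 m (r > 0.0561 m).
The entire shell is enclosed: Q_enc = 4.76e-5 C.
By Gauss's law, ∮E·dA = E·4πr² = Q_enc/ε₀.
E = k|Q_enc|/r² = (8.99×10^9)(4.76e-5)/(0.0772)² = 7.18e7 N/C.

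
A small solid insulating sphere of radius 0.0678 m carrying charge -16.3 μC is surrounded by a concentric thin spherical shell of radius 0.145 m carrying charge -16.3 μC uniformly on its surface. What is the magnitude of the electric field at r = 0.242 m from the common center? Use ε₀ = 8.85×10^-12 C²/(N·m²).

By spherical symmetry E is radial; choose a Gaussian sphere of radius r = 0.242 m (r > 0.145 m, enclosing both).
Q_enc = (-16.3 μC) + (-16.3 μC) = -3.26×10^-5 C.
Applying ∮E·dA = Q_enc/ε₀ with Φ = E(4πr²):
E = |Q_enc|/(4πε₀r²) = (3.26×10^-5)/(4π·8.85×10^-12·(0.242)²) = 5.01×10^6 N/C.

E ≈ 5.01×10^6 N/C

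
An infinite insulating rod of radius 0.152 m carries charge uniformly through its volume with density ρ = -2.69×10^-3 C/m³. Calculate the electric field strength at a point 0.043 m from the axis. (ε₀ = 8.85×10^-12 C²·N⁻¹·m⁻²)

Take a coaxial cylindrical Gaussian surface of radius r = 0.043 m and length L (r < R).
Charge inside radius r per length L is ρ·πr²·L, so λ_enc = ρπr² = -1.563e-5 C/m.
Since E is radial and uniform over the curved surface, Φ = E·2πrL = Q_enc/ε₀ = λ_enc L/ε₀.
E = |λ_enc|/(2πε₀r) = (1.563×10^-5)/(2π·8.85×10^-12·0.043) = 6.54e6 N/C.

|E| ≈ 6.54e6 N/C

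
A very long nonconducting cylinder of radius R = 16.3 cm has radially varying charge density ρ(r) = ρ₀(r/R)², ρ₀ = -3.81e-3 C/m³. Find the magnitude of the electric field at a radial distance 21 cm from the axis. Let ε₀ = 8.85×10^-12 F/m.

Coaxial Gaussian cylinder, radius r = 21 cm, length L (r > R, full charge per length enclosed).
λ_enc = 2π ∫₀^R ρ₀(r'/R)^2 r' dr' = 2πρ₀R²/4 = -1.59e-4 C/m.
By Gauss's law (flux through the curved wall only), E·2πrL = λ_enc L/ε₀.
E = |λ_enc|/(2πε₀r) = (1.59×10^-4)/(2π·8.85×10^-12·0.21) = 1.36×10^7 N/C.

E ≈ 1.36×10^7 V/m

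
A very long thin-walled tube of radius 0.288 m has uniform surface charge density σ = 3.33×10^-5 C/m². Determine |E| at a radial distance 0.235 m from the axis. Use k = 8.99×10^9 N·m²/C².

Coaxial Gaussian cylinder, radius r = 0.235 m, length L (r < 0.288 m, inside the shell).
No charge is enclosed, so Gauss's law gives E·2πrL = 0 ⇒ E = 0.

|E| = 0 V/m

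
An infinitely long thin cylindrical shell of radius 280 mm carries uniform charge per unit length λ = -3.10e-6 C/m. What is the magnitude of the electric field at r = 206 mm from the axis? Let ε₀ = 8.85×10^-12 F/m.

E = 0

Coaxial Gaussian cylinder, radius r = 206 mm, length L (r < 280 mm, inside the shell).
All the surface charge lies outside this cylinder: Q_enc = 0, hence E = 0.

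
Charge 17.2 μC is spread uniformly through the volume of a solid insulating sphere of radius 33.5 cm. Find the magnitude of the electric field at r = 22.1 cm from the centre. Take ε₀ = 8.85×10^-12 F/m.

|E| = 9.09×10^5 V/m

Use a concentric Gaussian sphere at r = 22.1 cm (r < R).
For a uniform sphere the enclosed fraction is (r/R)³, so Q_enc = (17.2 μC)(0.221/0.335)³ = 4.938×10^-6 C.
Applying ∮E·dA = Q_enc/ε₀ with Φ = E(4πr²):
E = |Q_enc|/(4πε₀r²) = (4.938×10^-6)/(4π·8.85×10^-12·(0.221)²) = 9.09×10^5 N/C.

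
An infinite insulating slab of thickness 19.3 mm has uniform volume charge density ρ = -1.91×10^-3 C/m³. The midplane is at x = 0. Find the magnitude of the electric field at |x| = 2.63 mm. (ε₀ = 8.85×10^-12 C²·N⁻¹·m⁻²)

E = 5.68×10^5 N/C

By symmetry E is perpendicular to the slab. A Gaussian pillbox from −2.63 mm to +2.63 mm (face area A) lies entirely within the slab.
Q_enc = ρ·(2x)·A and flux = 2EA, so 2EA = 2ρxA/ε₀ ⇒ E = |ρ|x/ε₀.
E = (1.91e-3)(0.00263)/(8.85×10^-12) = 5.68×10^5 N/C.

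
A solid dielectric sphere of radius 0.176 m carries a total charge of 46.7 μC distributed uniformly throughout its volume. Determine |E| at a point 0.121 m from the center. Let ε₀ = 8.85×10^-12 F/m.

Use a concentric Gaussian sphere at r = 0.121 m (r < R).
For a uniform sphere the enclosed fraction is (r/R)³, so Q_enc = (46.7 μC)(0.121/0.176)³ = 1.518×10^-5 C.
By Gauss's law, ∮E·dA = E·4πr² = Q_enc/ε₀.
E = |Q_enc|/(4πε₀r²) = (1.518e-5)/(4π·8.85×10^-12·(0.121)²) = 9.32e6 N/C.

9.32×10^6 V/m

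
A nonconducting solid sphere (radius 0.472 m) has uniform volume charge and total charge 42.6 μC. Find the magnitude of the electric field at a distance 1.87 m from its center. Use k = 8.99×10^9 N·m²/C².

E ≈ 1.10×10^5 V/m

Take a concentric spherical Gaussian surface of radius r = 1.87 m (r > R, so the entire charge is enclosed).
Q_enc = 42.6 μC = 4.26e-5 C.
Since E is radial and uniform over the Gaussian sphere, Φ = E·4πr² = Q_enc/ε₀.
E = k|Q_enc|/r² = (8.99×10^9)(4.26e-5)/(1.87)² = 1.10×10^5 N/C.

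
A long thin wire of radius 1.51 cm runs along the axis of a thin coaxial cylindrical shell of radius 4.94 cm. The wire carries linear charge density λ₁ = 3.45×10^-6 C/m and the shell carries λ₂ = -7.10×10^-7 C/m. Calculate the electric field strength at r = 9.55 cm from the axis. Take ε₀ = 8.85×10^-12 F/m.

E ≈ 5.16×10^5 N/C

Choose a coaxial cylinder of radius r = 9.55 cm (arbitrary length L) as the Gaussian surface (r > 4.94 cm, enclosing both).
λ_enc = λ₁ + λ₂ = (3.45×10^-6) + (-7.10×10^-7) = 2.74e-6 C/m.
Gauss's law: E·2πrL = λ_enc L/ε₀.
E = |λ_enc|/(2πε₀r) = (2.74e-6)/(2π·8.85×10^-12·0.0955) = 5.16e5 N/C.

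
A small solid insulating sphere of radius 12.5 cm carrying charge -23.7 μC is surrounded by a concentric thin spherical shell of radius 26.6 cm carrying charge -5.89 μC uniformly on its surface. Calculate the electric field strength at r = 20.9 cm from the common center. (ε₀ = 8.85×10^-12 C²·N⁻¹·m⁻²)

By spherical symmetry E is radial; choose a Gaussian sphere of radius r = 20.9 cm (between the bodies, 12.5 cm < r < 26.6 cm).
The shell at 26.6 cm lies outside the Gaussian surface, so Q_enc = -23.7 μC = -2.37×10^-5 C.
Gauss's law: E·4πr² = Q_enc/ε₀.
E = |Q_enc|/(4πε₀r²) = (2.37×10^-5)/(4π·8.85×10^-12·(0.209)²) = 4.88e6 N/C.

|E| ≈ 4.88e6 V/m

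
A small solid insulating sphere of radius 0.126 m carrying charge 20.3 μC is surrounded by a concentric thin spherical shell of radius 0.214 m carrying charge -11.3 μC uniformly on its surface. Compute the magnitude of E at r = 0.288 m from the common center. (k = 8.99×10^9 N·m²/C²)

|E| ≈ 9.75e5 N/C

Use a concentric Gaussian sphere at r = 0.288 m (r > 0.214 m, enclosing both).
Q_enc = (20.3 μC) + (-11.3 μC) = 9.00×10^-6 C.
Gauss's law: E·4πr² = Q_enc/ε₀.
E = k|Q_enc|/r² = (8.99×10^9)(9.00e-6)/(0.288)² = 9.75×10^5 N/C.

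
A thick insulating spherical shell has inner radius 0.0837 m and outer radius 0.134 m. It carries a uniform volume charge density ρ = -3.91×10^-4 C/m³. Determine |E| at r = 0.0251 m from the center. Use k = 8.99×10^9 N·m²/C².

E = 0 (no enclosed charge)

Use a concentric Gaussian sphere at r = 0.0251 m (r < 0.0837 m, inside the empty cavity).
No charge is enclosed, so by Gauss's law E·4πr² = 0 ⇒ E = 0.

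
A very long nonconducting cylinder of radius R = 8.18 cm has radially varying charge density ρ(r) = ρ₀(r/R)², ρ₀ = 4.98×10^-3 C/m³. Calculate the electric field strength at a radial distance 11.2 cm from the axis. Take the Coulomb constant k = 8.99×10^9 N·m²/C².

By cylindrical symmetry E is radial; use a coaxial Gaussian cylinder of radius 11.2 cm and length L (r > R, full charge per length enclosed).
λ_enc = 2π ∫₀^R ρ₀(r'/R)^2 r' dr' = 2πρ₀R²/4 = 5.234×10^-5 C/m.
Since E is radial and uniform over the curved surface, Φ = E·2πrL = Q_enc/ε₀ = λ_enc L/ε₀.
E = 2k|λ_enc|/r = 2(8.99×10^9)(5.234e-5)/(0.112) = 8.40×10^6 N/C.

E ≈ 8.40e6 N/C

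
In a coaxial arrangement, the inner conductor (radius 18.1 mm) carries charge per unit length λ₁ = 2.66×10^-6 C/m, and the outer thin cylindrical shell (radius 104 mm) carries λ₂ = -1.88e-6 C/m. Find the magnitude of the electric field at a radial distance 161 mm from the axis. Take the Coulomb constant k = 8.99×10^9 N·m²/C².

8.71×10^4 N/C

By cylindrical symmetry E is radial; use a coaxial Gaussian cylinder of radius 161 mm and length L (r > 104 mm, enclosing both).
λ_enc = λ₁ + λ₂ = (2.66e-6) + (-1.88×10^-6) = 7.80e-7 C/m.
Gauss's law: E·2πrL = λ_enc L/ε₀.
E = 2k|λ_enc|/r = 2(8.99×10^9)(7.80×10^-7)/(0.161) = 8.71e4 N/C.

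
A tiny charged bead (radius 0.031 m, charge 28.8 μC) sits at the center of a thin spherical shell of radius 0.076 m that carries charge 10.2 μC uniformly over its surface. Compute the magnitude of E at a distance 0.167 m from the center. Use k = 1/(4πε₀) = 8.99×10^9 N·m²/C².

Take a concentric spherical Gaussian surface of radius r = 0.167 m (r > 0.076 m, enclosing both).
Q_enc = (28.8 μC) + (10.2 μC) = 3.90e-5 C.
By Gauss's law, ∮E·dA = E·4πr² = Q_enc/ε₀.
E = k|Q_enc|/r² = (8.99×10^9)(3.90×10^-5)/(0.167)² = 1.26×10^7 N/C.

E ≈ 1.26×10^7 N/C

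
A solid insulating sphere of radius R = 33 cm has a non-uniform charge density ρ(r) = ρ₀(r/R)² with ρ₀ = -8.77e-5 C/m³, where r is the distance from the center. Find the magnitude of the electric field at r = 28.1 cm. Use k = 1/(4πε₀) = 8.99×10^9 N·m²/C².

Symmetry ⇒ E = E(r) r̂. Gaussian sphere of radius r = 28.1 cm (r < R).
Q_enc = ∫₀^r ρ(r')·4πr'² dr' = (4πρ₀/R²) ∫₀^r r'^4 dr' = 4πρ₀ r^5/(5·R²) = -3.546e-6 C.
Since E is radial and uniform over the Gaussian sphere, Φ = E·4πr² = Q_enc/ε₀.
E = k|Q_enc|/r² = (8.99×10^9)(3.546×10^-6)/(0.281)² = 4.04×10^5 N/C.

|E| = 4.04×10^5 N/C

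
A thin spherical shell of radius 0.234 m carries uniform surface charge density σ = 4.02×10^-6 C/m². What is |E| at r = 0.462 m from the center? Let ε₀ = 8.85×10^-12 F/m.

E = 1.17e5 N/C

Use a concentric Gaussian sphere at r = 0.462 m (r > 0.234 m).
The entire shell is enclosed: Q_enc = σ·4πR² = (4.02×10^-6)·4π·(0.234)² = 2.766e-6 C.
Gauss's law: E·4πr² = Q_enc/ε₀.
E = |Q_enc|/(4πε₀r²) = (2.766e-6)/(4π·8.85×10^-12·(0.462)²) = 1.17×10^5 N/C.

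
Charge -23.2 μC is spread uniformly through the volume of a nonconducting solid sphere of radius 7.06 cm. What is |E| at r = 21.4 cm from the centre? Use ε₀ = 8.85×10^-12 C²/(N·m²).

E ≈ 4.56×10^6 N/C

Use a concentric Gaussian sphere at r = 21.4 cm (r > R, so the entire charge is enclosed).
Q_enc = -23.2 μC = -2.32×10^-5 C.
Since E is radial and uniform over the Gaussian sphere, Φ = E·4πr² = Q_enc/ε₀.
E = |Q_enc|/(4πε₀r²) = (2.32e-5)/(4π·8.85×10^-12·(0.214)²) = 4.56×10^6 N/C.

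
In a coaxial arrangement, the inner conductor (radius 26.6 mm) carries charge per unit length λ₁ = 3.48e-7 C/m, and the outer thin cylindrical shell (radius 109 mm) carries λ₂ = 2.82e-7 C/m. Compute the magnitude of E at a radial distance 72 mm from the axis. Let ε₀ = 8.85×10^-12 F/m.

By cylindrical symmetry E is radial; use a coaxial Gaussian cylinder of radius 72 mm and length L (between the conductors, 26.6 mm < r < 109 mm).
The shell at 109 mm lies outside the Gaussian surface, so λ_enc = λ₁ = 3.48×10^-7 C/m.
Since E is radial and uniform over the curved surface, Φ = E·2πrL = Q_enc/ε₀ = λ_enc L/ε₀.
E = |λ_enc|/(2πε₀r) = (3.48×10^-7)/(2π·8.85×10^-12·0.072) = 8.69×10^4 N/C.

E ≈ 8.69e4 N/C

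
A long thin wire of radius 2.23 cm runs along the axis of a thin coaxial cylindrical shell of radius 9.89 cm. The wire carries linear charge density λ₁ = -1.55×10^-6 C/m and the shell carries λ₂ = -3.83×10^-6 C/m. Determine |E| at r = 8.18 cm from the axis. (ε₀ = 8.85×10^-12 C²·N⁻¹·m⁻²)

E = 3.41×10^5 N/C

By cylindrical symmetry E is radial; use a coaxial Gaussian cylinder of radius 8.18 cm and length L (between the conductors, 2.23 cm < r < 9.89 cm).
Only the inner wire is enclosed; the outer shell contributes nothing inside itself. λ_enc = λ₁ = -1.55×10^-6 C/m.
Applying ∮E·dA = Q_enc/ε₀ with the end caps contributing no flux:
E = |λ_enc|/(2πε₀r) = (1.55e-6)/(2π·8.85×10^-12·0.0818) = 3.41e5 N/C.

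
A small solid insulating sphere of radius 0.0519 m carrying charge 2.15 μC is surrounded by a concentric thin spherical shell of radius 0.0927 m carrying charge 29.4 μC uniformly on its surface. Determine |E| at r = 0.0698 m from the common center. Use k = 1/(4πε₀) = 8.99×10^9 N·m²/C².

|E| ≈ 3.97×10^6 N/C

Symmetry ⇒ E = E(r) r̂. Gaussian sphere of radius r = 0.0698 m (between the bodies, 0.0519 m < r < 0.0927 m).
Only the inner charge is enclosed; the outer shell contributes nothing inside itself. Q_enc = 2.15 μC = 2.15×10^-6 C.
Applying ∮E·dA = Q_enc/ε₀ with Φ = E(4πr²):
E = k|Q_enc|/r² = (8.99×10^9)(2.15×10^-6)/(0.0698)² = 3.97e6 N/C.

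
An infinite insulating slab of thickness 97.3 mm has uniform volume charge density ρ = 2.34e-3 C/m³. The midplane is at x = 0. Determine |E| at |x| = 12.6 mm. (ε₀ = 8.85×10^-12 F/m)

By symmetry E is perpendicular to the slab. A Gaussian pillbox from −12.6 mm to +12.6 mm (face area A) lies entirely within the slab.
Q_enc = ρ·(2x)·A and flux = 2EA, so 2EA = 2ρxA/ε₀ ⇒ E = |ρ|x/ε₀.
E = (2.34e-3)(0.0126)/(8.85×10^-12) = 3.33×10^6 N/C.

3.33×10^6 N/C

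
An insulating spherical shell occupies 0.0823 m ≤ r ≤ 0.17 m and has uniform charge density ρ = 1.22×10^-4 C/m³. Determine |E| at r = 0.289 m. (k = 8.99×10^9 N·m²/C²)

Symmetry ⇒ E = E(r) r̂. Gaussian sphere of radius r = 0.289 m (r > 0.17 m, enclosing the whole shell).
Q_enc = ρ·(4π/3)(b³ − a³) = (1.22×10^-4)·(4π/3)·((0.17)³ − (0.0823)³) = 2.226×10^-6 C.
By Gauss's law, ∮E·dA = E·4πr² = Q_enc/ε₀.
E = k|Q_enc|/r² = (8.99×10^9)(2.226×10^-6)/(0.289)² = 2.40e5 N/C.

|E| ≈ 2.40e5 V/m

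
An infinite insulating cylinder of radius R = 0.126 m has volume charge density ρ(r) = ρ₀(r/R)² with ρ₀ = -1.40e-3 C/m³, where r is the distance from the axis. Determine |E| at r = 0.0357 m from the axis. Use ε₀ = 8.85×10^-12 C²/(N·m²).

1.13e5 V/m

By cylindrical symmetry E is radial; use a coaxial Gaussian cylinder of radius 0.0357 m and length L (r < R).
Integrating ρ over the cross-section to radius r: λ_enc = (2πρ₀/R²) ∫₀^r r'^3 dr' = 2πρ₀ r^4/(4·R²) = -2.25×10^-7 C/m.
Applying ∮E·dA = Q_enc/ε₀ with the end caps contributing no flux:
E = |λ_enc|/(2πε₀r) = (2.25e-7)/(2π·8.85×10^-12·0.0357) = 1.13e5 N/C.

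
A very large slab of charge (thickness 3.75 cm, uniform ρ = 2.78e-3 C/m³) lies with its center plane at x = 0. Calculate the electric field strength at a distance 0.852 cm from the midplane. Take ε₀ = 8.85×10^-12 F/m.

|E| = 2.68e6 V/m

By symmetry E is perpendicular to the slab. A Gaussian pillbox from −0.852 cm to +0.852 cm (face area A) lies entirely within the slab.
Q_enc = ρ·(2x)·A and flux = 2EA, so 2EA = 2ρxA/ε₀ ⇒ E = |ρ|x/ε₀.
E = (2.78×10^-3)(0.00852)/(8.85×10^-12) = 2.68e6 N/C.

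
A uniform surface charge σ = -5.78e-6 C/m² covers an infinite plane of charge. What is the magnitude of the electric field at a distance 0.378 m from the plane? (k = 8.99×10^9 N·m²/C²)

3.26e5 V/m

Choose a cylindrical pillbox piercing the sheet, end faces (area A) parallel to it.
Flux Φ = 2EA and Q_enc = σA, so 2EA = σA/ε₀ ⇒ E = |σ|/(2ε₀), independent of distance.
E = 2πk|σ| = 2π(8.99×10^9)(5.78e-6) = 3.26e5 N/C.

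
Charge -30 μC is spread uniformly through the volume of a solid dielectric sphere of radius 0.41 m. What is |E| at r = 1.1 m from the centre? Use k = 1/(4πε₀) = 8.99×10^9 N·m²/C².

|E| = 2.23×10^5 N/C

By spherical symmetry E is radial; choose a Gaussian sphere of radius r = 1.1 m (r > R, so the entire charge is enclosed).
Q_enc = -30 μC = -3.00e-5 C.
By Gauss's law, ∮E·dA = E·4πr² = Q_enc/ε₀.
E = k|Q_enc|/r² = (8.99×10^9)(3.00×10^-5)/(1.1)² = 2.23×10^5 N/C.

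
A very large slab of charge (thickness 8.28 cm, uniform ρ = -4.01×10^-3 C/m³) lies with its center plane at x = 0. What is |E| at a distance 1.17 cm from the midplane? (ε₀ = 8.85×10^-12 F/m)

|E| ≈ 5.30×10^6 N/C

By symmetry E is perpendicular to the slab. A Gaussian pillbox from −1.17 cm to +1.17 cm (face area A) lies entirely within the slab.
Q_enc = ρ·(2x)·A and flux = 2EA, so 2EA = 2ρxA/ε₀ ⇒ E = |ρ|x/ε₀.
E = (4.01e-3)(0.0117)/(8.85×10^-12) = 5.30×10^6 N/C.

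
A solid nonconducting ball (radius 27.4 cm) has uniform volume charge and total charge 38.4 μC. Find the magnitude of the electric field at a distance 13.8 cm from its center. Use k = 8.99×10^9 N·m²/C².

Symmetry ⇒ E = E(r) r̂. Gaussian sphere of radius r = 13.8 cm (r < R).
For a uniform sphere the enclosed fraction is (r/R)³, so Q_enc = (38.4 μC)(0.138/0.274)³ = 4.906×10^-6 C.
Applying ∮E·dA = Q_enc/ε₀ with Φ = E(4πr²):
E = k|Q_enc|/r² = (8.99×10^9)(4.906×10^-6)/(0.138)² = 2.32×10^6 N/C.

E ≈ 2.32×10^6 V/m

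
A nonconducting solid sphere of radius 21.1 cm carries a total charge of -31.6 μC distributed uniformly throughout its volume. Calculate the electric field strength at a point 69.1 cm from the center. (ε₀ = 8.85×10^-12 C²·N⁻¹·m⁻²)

E = 5.95×10^5 N/C

Use a concentric Gaussian sphere at r = 69.1 cm (r > R, so the entire charge is enclosed).
Q_enc = -31.6 μC = -3.16×10^-5 C.
By Gauss's law, ∮E·dA = E·4πr² = Q_enc/ε₀.
E = |Q_enc|/(4πε₀r²) = (3.16×10^-5)/(4π·8.85×10^-12·(0.691)²) = 5.95×10^5 N/C.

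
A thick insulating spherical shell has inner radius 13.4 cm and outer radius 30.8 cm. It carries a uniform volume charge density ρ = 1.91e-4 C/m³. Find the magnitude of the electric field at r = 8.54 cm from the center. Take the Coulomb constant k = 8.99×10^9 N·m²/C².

E = 0 (no enclosed charge)

Use a concentric Gaussian sphere at r = 8.54 cm (r < 13.4 cm, inside the empty cavity).
No charge is enclosed, so by Gauss's law E·4πr² = 0 ⇒ E = 0.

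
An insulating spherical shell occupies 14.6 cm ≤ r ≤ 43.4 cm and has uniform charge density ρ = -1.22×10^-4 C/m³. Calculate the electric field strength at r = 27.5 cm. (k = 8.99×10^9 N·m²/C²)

Use a concentric Gaussian sphere at r = 27.5 cm (within the shell material, 14.6 cm < r < 43.4 cm).
Enclosed charge is the volume from a to r: Q_enc = (4π/3)ρ(r³ − a³) = -9.037×10^-6 C.
Applying ∮E·dA = Q_enc/ε₀ with Φ = E(4πr²):
E = k|Q_enc|/r² = (8.99×10^9)(9.037×10^-6)/(0.275)² = 1.07×10^6 N/C.

E ≈ 1.07e6 N/C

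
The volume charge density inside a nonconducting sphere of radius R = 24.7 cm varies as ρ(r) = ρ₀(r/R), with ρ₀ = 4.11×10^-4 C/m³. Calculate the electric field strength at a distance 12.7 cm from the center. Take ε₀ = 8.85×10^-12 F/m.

E = 7.58e5 V/m

Use a concentric Gaussian sphere at r = 12.7 cm (r < R).
Integrate the density: Q_enc = 4π ∫₀^r ρ₀(r'/R)^1 r'² dr' = 4πρ₀ r^4/(4·R) = 1.36e-6 C.
Applying ∮E·dA = Q_enc/ε₀ with Φ = E(4πr²):
E = |Q_enc|/(4πε₀r²) = (1.36×10^-6)/(4π·8.85×10^-12·(0.127)²) = 7.58e5 N/C.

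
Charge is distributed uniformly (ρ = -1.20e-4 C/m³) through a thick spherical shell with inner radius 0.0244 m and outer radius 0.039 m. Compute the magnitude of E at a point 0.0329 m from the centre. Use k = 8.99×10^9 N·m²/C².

8.80e4 N/C

Symmetry ⇒ E = E(r) r̂. Gaussian sphere of radius r = 0.0329 m (within the shell material, 0.0244 m < r < 0.039 m).
Only the shell between 0.0244 m and r is enclosed: Q_enc = ρ·(4π/3)(r³ − a³) = (-1.20×10^-4)·(4π/3)·((0.0329)³ − (0.0244)³) = -1.06e-8 C.
Applying ∮E·dA = Q_enc/ε₀ with Φ = E(4πr²):
E = k|Q_enc|/r² = (8.99×10^9)(1.06e-8)/(0.0329)² = 8.80×10^4 N/C.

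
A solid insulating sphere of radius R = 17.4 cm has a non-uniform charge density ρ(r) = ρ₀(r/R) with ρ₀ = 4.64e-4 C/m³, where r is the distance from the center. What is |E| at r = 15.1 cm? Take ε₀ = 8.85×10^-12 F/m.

1.72e6 N/C

Use a concentric Gaussian sphere at r = 15.1 cm (r < R).
Q_enc = ∫₀^r ρ(r')·4πr'² dr' = (4πρ₀/R) ∫₀^r r'^3 dr' = 4πρ₀ r^4/(4·R) = 4.355e-6 C.
By Gauss's law, ∮E·dA = E·4πr² = Q_enc/ε₀.
E = |Q_enc|/(4πε₀r²) = (4.355×10^-6)/(4π·8.85×10^-12·(0.151)²) = 1.72e6 N/C.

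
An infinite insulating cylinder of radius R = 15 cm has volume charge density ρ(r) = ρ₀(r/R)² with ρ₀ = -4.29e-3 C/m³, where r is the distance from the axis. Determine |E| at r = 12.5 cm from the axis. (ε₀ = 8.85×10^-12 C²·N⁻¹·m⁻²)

|E| = 1.05×10^7 V/m

Choose a coaxial cylinder of radius r = 12.5 cm (arbitrary length L) as the Gaussian surface (r < R).
Integrating ρ over the cross-section to radius r: λ_enc = (2πρ₀/R²) ∫₀^r r'^3 dr' = 2πρ₀ r^4/(4·R²) = -7.312e-5 C/m.
By Gauss's law (flux through the curved wall only), E·2πrL = λ_enc L/ε₀.
E = |λ_enc|/(2πε₀r) = (7.312e-5)/(2π·8.85×10^-12·0.125) = 1.05e7 N/C.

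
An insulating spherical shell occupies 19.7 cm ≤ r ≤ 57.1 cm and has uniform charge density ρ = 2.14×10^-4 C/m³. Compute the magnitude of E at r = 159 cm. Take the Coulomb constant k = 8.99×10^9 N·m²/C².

5.69×10^5 N/C

By spherical symmetry E is radial; choose a Gaussian sphere of radius r = 159 cm (r > 57.1 cm, enclosing the whole shell).
Q_enc = ρ·(4π/3)(b³ − a³) = (2.14×10^-4)·(4π/3)·((0.571)³ − (0.197)³) = 1.60×10^-4 C.
By Gauss's law, ∮E·dA = E·4πr² = Q_enc/ε₀.
E = k|Q_enc|/r² = (8.99×10^9)(1.60e-4)/(1.59)² = 5.69×10^5 N/C.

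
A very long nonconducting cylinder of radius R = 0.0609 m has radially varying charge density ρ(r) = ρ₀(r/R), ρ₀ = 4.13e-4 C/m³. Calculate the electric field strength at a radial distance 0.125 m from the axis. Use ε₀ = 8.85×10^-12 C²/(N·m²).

Coaxial Gaussian cylinder, radius r = 0.125 m, length L (r > R, full charge per length enclosed).
λ_enc = 2π ∫₀^R ρ₀(r'/R)^1 r' dr' = 2πρ₀R²/3 = 3.208×10^-6 C/m.
Applying ∮E·dA = Q_enc/ε₀ with the end caps contributing no flux:
E = |λ_enc|/(2πε₀r) = (3.208×10^-6)/(2π·8.85×10^-12·0.125) = 4.62×10^5 N/C.

|E| = 4.62×10^5 N/C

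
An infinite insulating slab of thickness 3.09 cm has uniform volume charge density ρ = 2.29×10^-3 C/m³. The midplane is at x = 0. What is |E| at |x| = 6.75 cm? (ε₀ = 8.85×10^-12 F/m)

E = 4.00e6 V/m

The point |x| = 6.75 cm lies outside the slab (half-thickness 0.01545 m). A symmetric pillbox spanning the full slab encloses Q_enc = ρ·d·A.
Flux = 2EA ⇒ E = |ρ|d/(2ε₀), independent of distance outside.
E = (2.29e-3)(0.0309)/(2·8.85×10^-12) = 4.00×10^6 N/C.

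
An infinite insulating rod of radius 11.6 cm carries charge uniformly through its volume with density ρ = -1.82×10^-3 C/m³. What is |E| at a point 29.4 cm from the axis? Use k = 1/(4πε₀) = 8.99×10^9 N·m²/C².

|E| = 4.71×10^6 V/m

Coaxial Gaussian cylinder, radius r = 29.4 cm, length L (r > 11.6 cm, full cross-section enclosed).
λ_enc = ρ·πR² = (-1.82×10^-3)π(0.116)² = -7.694e-5 C/m.
Applying ∮E·dA = Q_enc/ε₀ with the end caps contributing no flux:
E = 2k|λ_enc|/r = 2(8.99×10^9)(7.694×10^-5)/(0.294) = 4.71×10^6 N/C.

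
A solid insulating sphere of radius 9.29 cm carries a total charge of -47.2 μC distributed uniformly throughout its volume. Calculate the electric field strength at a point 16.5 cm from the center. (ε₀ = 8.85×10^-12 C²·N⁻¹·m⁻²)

Symmetry ⇒ E = E(r) r̂. Gaussian sphere of radius r = 16.5 cm (r > R, so the entire charge is enclosed).
Q_enc = -47.2 μC = -4.72×10^-5 C.
Since E is radial and uniform over the Gaussian sphere, Φ = E·4πr² = Q_enc/ε₀.
E = |Q_enc|/(4πε₀r²) = (4.72×10^-5)/(4π·8.85×10^-12·(0.165)²) = 1.56e7 N/C.

E ≈ 1.56×10^7 V/m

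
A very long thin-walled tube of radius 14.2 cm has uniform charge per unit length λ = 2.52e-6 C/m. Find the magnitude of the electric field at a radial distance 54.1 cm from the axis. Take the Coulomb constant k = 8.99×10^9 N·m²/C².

By cylindrical symmetry E is radial; use a coaxial Gaussian cylinder of radius 54.1 cm and length L (r > 14.2 cm).
The full line charge is enclosed: λ_enc = 2.52×10^-6 C/m.
By Gauss's law (flux through the curved wall only), E·2πrL = λ_enc L/ε₀.
E = 2k|λ_enc|/r = 2(8.99×10^9)(2.52e-6)/(0.541) = 8.38×10^4 N/C.

|E| = 8.38×10^4 N/C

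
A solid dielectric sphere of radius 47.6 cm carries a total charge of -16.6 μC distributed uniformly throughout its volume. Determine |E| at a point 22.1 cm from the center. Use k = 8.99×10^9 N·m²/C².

|E| = 3.06e5 N/C

Take a concentric spherical Gaussian surface of radius r = 22.1 cm (r < R).
Only the charge within r is enclosed: Q_enc = Q·(r/R)³ = (-16.6 μC)·(22.1 cm/47.6 cm)³ = -1.661×10^-6 C.
By Gauss's law, ∮E·dA = E·4πr² = Q_enc/ε₀.
E = k|Q_enc|/r² = (8.99×10^9)(1.661e-6)/(0.221)² = 3.06e5 N/C.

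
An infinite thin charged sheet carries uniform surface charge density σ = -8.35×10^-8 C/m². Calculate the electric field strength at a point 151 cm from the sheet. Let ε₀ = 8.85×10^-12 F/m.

The symmetry is planar: E is normal to the sheet and the same magnitude on both sides. Take a pillbox straddling the sheet with end-cap area A.
Only the two end caps contribute flux: Φ = 2EA. With Q_enc = σA, Gauss's law gives E = |σ|/(2ε₀).
E = |σ|/(2ε₀) = (8.35×10^-8)/(2·8.85×10^-12) = 4.72×10^3 N/C.

|E| ≈ 4.72×10^3 N/C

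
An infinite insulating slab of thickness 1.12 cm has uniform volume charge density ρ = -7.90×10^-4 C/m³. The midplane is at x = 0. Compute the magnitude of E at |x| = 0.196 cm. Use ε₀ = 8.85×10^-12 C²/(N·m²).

By symmetry E is perpendicular to the slab. A Gaussian pillbox from −0.196 cm to +0.196 cm (face area A) lies entirely within the slab.
Q_enc = ρ·(2x)·A and flux = 2EA, so 2EA = 2ρxA/ε₀ ⇒ E = |ρ|x/ε₀.
E = (7.90×10^-4)(0.00196)/(8.85×10^-12) = 1.75×10^5 N/C.

|E| ≈ 1.75×10^5 N/C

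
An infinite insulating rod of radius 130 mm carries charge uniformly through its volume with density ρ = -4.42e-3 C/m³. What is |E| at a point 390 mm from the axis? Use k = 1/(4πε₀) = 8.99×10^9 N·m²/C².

|E| = 1.08×10^7 N/C

Choose a coaxial cylinder of radius r = 390 mm (arbitrary length L) as the Gaussian surface (r > 130 mm, full cross-section enclosed).
λ_enc = ρ·πR² = (-4.42e-3)π(0.13)² = -2.347e-4 C/m.
Applying ∮E·dA = Q_enc/ε₀ with the end caps contributing no flux:
E = 2k|λ_enc|/r = 2(8.99×10^9)(2.347e-4)/(0.39) = 1.08e7 N/C.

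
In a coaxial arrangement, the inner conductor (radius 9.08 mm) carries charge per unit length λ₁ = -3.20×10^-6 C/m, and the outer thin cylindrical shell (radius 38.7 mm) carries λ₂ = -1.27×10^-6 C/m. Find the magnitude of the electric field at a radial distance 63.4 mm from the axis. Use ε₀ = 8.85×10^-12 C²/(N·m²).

1.27×10^6 N/C

Choose a coaxial cylinder of radius r = 63.4 mm (arbitrary length L) as the Gaussian surface (r > 38.7 mm, enclosing both).
λ_enc = λ₁ + λ₂ = (-3.20×10^-6) + (-1.27×10^-6) = -4.47×10^-6 C/m.
Applying ∮E·dA = Q_enc/ε₀ with the end caps contributing no flux:
E = |λ_enc|/(2πε₀r) = (4.47×10^-6)/(2π·8.85×10^-12·0.0634) = 1.27×10^6 N/C.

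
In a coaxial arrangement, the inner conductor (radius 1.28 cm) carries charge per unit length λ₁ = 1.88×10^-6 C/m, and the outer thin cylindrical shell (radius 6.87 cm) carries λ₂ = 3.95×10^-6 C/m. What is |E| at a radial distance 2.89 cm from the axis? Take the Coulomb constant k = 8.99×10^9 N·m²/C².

Choose a coaxial cylinder of radius r = 2.89 cm (arbitrary length L) as the Gaussian surface (between the conductors, 1.28 cm < r < 6.87 cm).
Only the inner wire is enclosed; the outer shell contributes nothing inside itself. λ_enc = λ₁ = 1.88e-6 C/m.
By Gauss's law (flux through the curved wall only), E·2πrL = λ_enc L/ε₀.
E = 2k|λ_enc|/r = 2(8.99×10^9)(1.88e-6)/(0.0289) = 1.17×10^6 N/C.

E ≈ 1.17×10^6 N/C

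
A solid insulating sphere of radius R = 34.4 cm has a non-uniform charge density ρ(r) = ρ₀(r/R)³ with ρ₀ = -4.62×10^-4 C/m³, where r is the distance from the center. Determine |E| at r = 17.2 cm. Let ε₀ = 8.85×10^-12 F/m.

|E| = 1.87×10^5 V/m

Use a concentric Gaussian sphere at r = 17.2 cm (r < R).
Q_enc = ∫₀^r ρ(r')·4πr'² dr' = (4πρ₀/R³) ∫₀^r r'^5 dr' = 4πρ₀ r^6/(6·R³) = -6.155×10^-7 C.
Gauss's law: E·4πr² = Q_enc/ε₀.
E = |Q_enc|/(4πε₀r²) = (6.155×10^-7)/(4π·8.85×10^-12·(0.172)²) = 1.87e5 N/C.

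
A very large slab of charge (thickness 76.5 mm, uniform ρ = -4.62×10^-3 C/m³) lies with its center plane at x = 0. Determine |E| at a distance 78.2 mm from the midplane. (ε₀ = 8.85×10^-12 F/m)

The point |x| = 78.2 mm lies outside the slab (half-thickness 0.03825 m). A symmetric pillbox spanning the full slab encloses Q_enc = ρ·d·A.
Flux = 2EA ⇒ E = |ρ|d/(2ε₀), independent of distance outside.
E = (4.62×10^-3)(0.0765)/(2·8.85×10^-12) = 2.00e7 N/C.

|E| ≈ 2.00×10^7 N/C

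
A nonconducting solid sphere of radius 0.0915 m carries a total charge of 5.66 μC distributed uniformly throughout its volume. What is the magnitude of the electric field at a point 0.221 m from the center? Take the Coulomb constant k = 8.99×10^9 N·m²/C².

Take a concentric spherical Gaussian surface of radius r = 0.221 m (r > R, so the entire charge is enclosed).
Q_enc = 5.66 μC = 5.66e-6 C.
By Gauss's law, ∮E·dA = E·4πr² = Q_enc/ε₀.
E = k|Q_enc|/r² = (8.99×10^9)(5.66×10^-6)/(0.221)² = 1.04e6 N/C.

|E| ≈ 1.04e6 V/m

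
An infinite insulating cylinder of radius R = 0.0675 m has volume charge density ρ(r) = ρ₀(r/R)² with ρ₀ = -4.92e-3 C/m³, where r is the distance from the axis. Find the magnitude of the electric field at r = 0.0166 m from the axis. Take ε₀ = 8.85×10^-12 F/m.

Take a coaxial cylindrical Gaussian surface of radius r = 0.0166 m and length L (r < R).
Integrating ρ over the cross-section to radius r: λ_enc = (2πρ₀/R²) ∫₀^r r'^3 dr' = 2πρ₀ r^4/(4·R²) = -1.288e-7 C/m.
By Gauss's law (flux through the curved wall only), E·2πrL = λ_enc L/ε₀.
E = |λ_enc|/(2πε₀r) = (1.288e-7)/(2π·8.85×10^-12·0.0166) = 1.40e5 N/C.

E ≈ 1.40×10^5 V/m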